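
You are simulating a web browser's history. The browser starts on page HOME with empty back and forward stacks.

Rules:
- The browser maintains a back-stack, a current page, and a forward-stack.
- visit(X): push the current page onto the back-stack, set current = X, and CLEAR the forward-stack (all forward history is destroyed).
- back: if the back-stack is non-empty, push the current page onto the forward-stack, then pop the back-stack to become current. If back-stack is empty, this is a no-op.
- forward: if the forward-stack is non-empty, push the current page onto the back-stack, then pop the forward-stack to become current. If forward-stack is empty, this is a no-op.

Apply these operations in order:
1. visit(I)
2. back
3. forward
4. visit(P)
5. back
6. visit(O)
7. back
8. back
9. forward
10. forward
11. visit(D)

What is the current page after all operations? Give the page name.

After 1 (visit(I)): cur=I back=1 fwd=0
After 2 (back): cur=HOME back=0 fwd=1
After 3 (forward): cur=I back=1 fwd=0
After 4 (visit(P)): cur=P back=2 fwd=0
After 5 (back): cur=I back=1 fwd=1
After 6 (visit(O)): cur=O back=2 fwd=0
After 7 (back): cur=I back=1 fwd=1
After 8 (back): cur=HOME back=0 fwd=2
After 9 (forward): cur=I back=1 fwd=1
After 10 (forward): cur=O back=2 fwd=0
After 11 (visit(D)): cur=D back=3 fwd=0

Answer: D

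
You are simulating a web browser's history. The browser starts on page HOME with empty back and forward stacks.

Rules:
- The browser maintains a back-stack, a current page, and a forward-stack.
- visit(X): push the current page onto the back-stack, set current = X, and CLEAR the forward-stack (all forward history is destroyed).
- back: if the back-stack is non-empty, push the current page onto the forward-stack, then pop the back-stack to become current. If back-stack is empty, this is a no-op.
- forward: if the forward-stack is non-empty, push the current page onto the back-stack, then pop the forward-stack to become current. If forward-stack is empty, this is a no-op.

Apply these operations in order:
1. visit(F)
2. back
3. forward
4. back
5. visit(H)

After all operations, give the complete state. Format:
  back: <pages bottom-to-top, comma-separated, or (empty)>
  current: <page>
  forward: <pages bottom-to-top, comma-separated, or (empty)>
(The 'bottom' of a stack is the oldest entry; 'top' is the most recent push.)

Answer: back: HOME
current: H
forward: (empty)

Derivation:
After 1 (visit(F)): cur=F back=1 fwd=0
After 2 (back): cur=HOME back=0 fwd=1
After 3 (forward): cur=F back=1 fwd=0
After 4 (back): cur=HOME back=0 fwd=1
After 5 (visit(H)): cur=H back=1 fwd=0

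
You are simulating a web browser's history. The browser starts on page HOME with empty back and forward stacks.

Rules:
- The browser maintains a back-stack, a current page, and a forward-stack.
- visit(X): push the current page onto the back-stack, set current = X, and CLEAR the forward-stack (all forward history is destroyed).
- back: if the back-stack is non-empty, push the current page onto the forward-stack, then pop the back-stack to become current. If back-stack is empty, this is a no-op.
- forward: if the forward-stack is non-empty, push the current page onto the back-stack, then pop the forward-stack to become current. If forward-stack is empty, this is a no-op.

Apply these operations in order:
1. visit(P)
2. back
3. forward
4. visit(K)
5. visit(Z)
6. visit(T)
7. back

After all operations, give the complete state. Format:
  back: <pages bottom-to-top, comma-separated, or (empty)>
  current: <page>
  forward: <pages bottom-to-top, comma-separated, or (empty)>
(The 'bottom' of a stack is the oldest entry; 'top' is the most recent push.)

After 1 (visit(P)): cur=P back=1 fwd=0
After 2 (back): cur=HOME back=0 fwd=1
After 3 (forward): cur=P back=1 fwd=0
After 4 (visit(K)): cur=K back=2 fwd=0
After 5 (visit(Z)): cur=Z back=3 fwd=0
After 6 (visit(T)): cur=T back=4 fwd=0
After 7 (back): cur=Z back=3 fwd=1

Answer: back: HOME,P,K
current: Z
forward: T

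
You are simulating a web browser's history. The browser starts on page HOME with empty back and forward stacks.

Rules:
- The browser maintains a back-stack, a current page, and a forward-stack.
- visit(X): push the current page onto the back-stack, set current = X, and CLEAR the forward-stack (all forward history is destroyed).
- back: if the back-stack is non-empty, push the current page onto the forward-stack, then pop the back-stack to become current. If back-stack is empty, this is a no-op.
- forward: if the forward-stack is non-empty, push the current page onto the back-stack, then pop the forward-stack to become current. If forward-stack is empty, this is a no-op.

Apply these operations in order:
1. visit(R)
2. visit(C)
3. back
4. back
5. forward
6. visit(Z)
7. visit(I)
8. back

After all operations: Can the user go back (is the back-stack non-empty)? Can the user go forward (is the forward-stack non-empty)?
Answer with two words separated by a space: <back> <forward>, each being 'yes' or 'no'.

Answer: yes yes

Derivation:
After 1 (visit(R)): cur=R back=1 fwd=0
After 2 (visit(C)): cur=C back=2 fwd=0
After 3 (back): cur=R back=1 fwd=1
After 4 (back): cur=HOME back=0 fwd=2
After 5 (forward): cur=R back=1 fwd=1
After 6 (visit(Z)): cur=Z back=2 fwd=0
After 7 (visit(I)): cur=I back=3 fwd=0
After 8 (back): cur=Z back=2 fwd=1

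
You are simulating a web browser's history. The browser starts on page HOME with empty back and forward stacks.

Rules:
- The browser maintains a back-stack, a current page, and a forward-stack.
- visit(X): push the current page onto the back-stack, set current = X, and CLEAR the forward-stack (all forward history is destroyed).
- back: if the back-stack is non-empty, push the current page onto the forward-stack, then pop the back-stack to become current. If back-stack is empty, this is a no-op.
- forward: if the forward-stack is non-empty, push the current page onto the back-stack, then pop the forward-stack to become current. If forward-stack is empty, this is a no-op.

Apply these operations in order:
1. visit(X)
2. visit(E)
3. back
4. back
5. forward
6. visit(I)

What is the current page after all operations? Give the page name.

Answer: I

Derivation:
After 1 (visit(X)): cur=X back=1 fwd=0
After 2 (visit(E)): cur=E back=2 fwd=0
After 3 (back): cur=X back=1 fwd=1
After 4 (back): cur=HOME back=0 fwd=2
After 5 (forward): cur=X back=1 fwd=1
After 6 (visit(I)): cur=I back=2 fwd=0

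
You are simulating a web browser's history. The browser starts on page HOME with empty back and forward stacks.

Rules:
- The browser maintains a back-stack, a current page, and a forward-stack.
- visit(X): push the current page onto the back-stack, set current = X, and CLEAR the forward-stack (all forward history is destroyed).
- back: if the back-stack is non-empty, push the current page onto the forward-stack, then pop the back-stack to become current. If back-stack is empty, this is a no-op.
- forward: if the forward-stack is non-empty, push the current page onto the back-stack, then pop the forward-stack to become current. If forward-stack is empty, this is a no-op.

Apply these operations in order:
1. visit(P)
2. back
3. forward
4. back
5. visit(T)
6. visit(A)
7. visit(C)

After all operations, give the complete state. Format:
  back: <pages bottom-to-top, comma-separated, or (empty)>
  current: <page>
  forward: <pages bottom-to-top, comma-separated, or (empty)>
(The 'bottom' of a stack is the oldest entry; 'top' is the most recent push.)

After 1 (visit(P)): cur=P back=1 fwd=0
After 2 (back): cur=HOME back=0 fwd=1
After 3 (forward): cur=P back=1 fwd=0
After 4 (back): cur=HOME back=0 fwd=1
After 5 (visit(T)): cur=T back=1 fwd=0
After 6 (visit(A)): cur=A back=2 fwd=0
After 7 (visit(C)): cur=C back=3 fwd=0

Answer: back: HOME,T,A
current: C
forward: (empty)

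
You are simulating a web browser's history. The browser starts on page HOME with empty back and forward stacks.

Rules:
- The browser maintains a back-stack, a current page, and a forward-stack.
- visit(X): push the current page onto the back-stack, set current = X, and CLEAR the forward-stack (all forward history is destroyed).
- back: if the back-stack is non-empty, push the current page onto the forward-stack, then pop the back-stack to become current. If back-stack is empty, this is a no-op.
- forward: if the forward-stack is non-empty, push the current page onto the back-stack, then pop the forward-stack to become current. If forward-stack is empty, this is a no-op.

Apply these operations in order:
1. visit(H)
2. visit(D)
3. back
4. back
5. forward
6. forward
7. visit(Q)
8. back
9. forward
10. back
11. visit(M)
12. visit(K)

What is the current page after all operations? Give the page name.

After 1 (visit(H)): cur=H back=1 fwd=0
After 2 (visit(D)): cur=D back=2 fwd=0
After 3 (back): cur=H back=1 fwd=1
After 4 (back): cur=HOME back=0 fwd=2
After 5 (forward): cur=H back=1 fwd=1
After 6 (forward): cur=D back=2 fwd=0
After 7 (visit(Q)): cur=Q back=3 fwd=0
After 8 (back): cur=D back=2 fwd=1
After 9 (forward): cur=Q back=3 fwd=0
After 10 (back): cur=D back=2 fwd=1
After 11 (visit(M)): cur=M back=3 fwd=0
After 12 (visit(K)): cur=K back=4 fwd=0

Answer: K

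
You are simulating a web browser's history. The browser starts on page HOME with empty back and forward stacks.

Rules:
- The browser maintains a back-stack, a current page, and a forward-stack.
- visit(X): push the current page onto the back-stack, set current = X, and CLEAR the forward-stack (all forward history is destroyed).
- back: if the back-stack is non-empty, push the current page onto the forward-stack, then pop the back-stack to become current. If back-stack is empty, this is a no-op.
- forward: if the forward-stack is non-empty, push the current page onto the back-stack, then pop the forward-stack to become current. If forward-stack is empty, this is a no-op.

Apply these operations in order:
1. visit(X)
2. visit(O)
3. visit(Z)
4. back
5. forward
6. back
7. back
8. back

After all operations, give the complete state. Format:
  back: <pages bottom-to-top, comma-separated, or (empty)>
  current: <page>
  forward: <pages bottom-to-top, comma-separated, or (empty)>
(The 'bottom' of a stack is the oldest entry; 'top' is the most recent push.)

Answer: back: (empty)
current: HOME
forward: Z,O,X

Derivation:
After 1 (visit(X)): cur=X back=1 fwd=0
After 2 (visit(O)): cur=O back=2 fwd=0
After 3 (visit(Z)): cur=Z back=3 fwd=0
After 4 (back): cur=O back=2 fwd=1
After 5 (forward): cur=Z back=3 fwd=0
After 6 (back): cur=O back=2 fwd=1
After 7 (back): cur=X back=1 fwd=2
After 8 (back): cur=HOME back=0 fwd=3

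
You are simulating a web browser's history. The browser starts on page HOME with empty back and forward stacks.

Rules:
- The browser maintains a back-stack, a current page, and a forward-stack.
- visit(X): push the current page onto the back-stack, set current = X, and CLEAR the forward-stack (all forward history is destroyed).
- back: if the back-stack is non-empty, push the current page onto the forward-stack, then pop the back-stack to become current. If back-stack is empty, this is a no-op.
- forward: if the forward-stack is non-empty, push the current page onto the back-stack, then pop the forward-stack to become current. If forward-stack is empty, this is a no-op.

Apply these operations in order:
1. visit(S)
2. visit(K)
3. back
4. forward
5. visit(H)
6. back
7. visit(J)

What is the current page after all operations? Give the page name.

Answer: J

Derivation:
After 1 (visit(S)): cur=S back=1 fwd=0
After 2 (visit(K)): cur=K back=2 fwd=0
After 3 (back): cur=S back=1 fwd=1
After 4 (forward): cur=K back=2 fwd=0
After 5 (visit(H)): cur=H back=3 fwd=0
After 6 (back): cur=K back=2 fwd=1
After 7 (visit(J)): cur=J back=3 fwd=0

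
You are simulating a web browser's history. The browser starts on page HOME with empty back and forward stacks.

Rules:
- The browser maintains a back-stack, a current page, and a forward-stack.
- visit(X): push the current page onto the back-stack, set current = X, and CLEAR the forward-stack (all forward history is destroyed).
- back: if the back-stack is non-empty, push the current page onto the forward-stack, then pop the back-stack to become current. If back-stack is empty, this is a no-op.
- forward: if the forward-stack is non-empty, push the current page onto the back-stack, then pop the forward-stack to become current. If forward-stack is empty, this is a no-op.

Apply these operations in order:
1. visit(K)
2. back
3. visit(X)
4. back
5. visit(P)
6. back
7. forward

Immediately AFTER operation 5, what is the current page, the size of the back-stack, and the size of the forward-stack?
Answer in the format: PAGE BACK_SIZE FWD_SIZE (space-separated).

After 1 (visit(K)): cur=K back=1 fwd=0
After 2 (back): cur=HOME back=0 fwd=1
After 3 (visit(X)): cur=X back=1 fwd=0
After 4 (back): cur=HOME back=0 fwd=1
After 5 (visit(P)): cur=P back=1 fwd=0

P 1 0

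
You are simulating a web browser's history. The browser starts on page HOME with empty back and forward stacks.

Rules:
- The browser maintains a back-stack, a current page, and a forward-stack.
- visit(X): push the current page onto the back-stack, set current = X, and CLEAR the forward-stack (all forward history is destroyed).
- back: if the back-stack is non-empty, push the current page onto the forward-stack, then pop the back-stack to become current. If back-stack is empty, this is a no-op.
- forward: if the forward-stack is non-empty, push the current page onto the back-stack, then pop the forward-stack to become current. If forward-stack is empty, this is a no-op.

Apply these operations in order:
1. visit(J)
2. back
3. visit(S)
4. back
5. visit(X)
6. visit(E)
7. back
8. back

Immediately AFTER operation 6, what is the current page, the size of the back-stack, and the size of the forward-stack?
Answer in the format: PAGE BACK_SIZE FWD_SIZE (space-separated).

After 1 (visit(J)): cur=J back=1 fwd=0
After 2 (back): cur=HOME back=0 fwd=1
After 3 (visit(S)): cur=S back=1 fwd=0
After 4 (back): cur=HOME back=0 fwd=1
After 5 (visit(X)): cur=X back=1 fwd=0
After 6 (visit(E)): cur=E back=2 fwd=0

E 2 0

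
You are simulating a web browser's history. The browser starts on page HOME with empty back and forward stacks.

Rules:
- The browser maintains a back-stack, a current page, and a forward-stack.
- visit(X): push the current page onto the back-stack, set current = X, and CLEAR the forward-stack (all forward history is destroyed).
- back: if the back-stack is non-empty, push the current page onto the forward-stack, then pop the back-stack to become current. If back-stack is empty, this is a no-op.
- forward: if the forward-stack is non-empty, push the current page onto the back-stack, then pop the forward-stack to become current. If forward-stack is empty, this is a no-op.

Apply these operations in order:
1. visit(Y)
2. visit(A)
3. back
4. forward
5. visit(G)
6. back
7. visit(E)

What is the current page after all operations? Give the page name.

Answer: E

Derivation:
After 1 (visit(Y)): cur=Y back=1 fwd=0
After 2 (visit(A)): cur=A back=2 fwd=0
After 3 (back): cur=Y back=1 fwd=1
After 4 (forward): cur=A back=2 fwd=0
After 5 (visit(G)): cur=G back=3 fwd=0
After 6 (back): cur=A back=2 fwd=1
After 7 (visit(E)): cur=E back=3 fwd=0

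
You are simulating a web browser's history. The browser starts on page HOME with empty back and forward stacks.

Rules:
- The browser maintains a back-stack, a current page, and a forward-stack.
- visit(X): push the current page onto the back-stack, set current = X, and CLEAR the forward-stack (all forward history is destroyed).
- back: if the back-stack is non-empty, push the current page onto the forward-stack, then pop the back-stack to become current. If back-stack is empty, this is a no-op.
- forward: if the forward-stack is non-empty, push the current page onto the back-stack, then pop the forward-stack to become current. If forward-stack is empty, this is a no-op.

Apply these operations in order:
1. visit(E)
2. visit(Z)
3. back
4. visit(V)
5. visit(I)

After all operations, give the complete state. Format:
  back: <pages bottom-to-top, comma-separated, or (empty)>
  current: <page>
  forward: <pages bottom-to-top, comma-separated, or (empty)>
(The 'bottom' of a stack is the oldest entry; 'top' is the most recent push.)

After 1 (visit(E)): cur=E back=1 fwd=0
After 2 (visit(Z)): cur=Z back=2 fwd=0
After 3 (back): cur=E back=1 fwd=1
After 4 (visit(V)): cur=V back=2 fwd=0
After 5 (visit(I)): cur=I back=3 fwd=0

Answer: back: HOME,E,V
current: I
forward: (empty)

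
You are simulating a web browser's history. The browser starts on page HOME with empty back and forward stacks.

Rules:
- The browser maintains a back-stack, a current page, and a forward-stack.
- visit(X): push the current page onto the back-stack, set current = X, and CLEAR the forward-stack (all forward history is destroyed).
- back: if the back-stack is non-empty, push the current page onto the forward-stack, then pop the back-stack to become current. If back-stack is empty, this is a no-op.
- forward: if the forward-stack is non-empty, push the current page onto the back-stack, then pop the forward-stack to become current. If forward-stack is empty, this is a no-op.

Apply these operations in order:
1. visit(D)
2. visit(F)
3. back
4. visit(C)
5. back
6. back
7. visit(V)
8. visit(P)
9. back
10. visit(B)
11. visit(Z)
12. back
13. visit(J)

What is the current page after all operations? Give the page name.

Answer: J

Derivation:
After 1 (visit(D)): cur=D back=1 fwd=0
After 2 (visit(F)): cur=F back=2 fwd=0
After 3 (back): cur=D back=1 fwd=1
After 4 (visit(C)): cur=C back=2 fwd=0
After 5 (back): cur=D back=1 fwd=1
After 6 (back): cur=HOME back=0 fwd=2
After 7 (visit(V)): cur=V back=1 fwd=0
After 8 (visit(P)): cur=P back=2 fwd=0
After 9 (back): cur=V back=1 fwd=1
After 10 (visit(B)): cur=B back=2 fwd=0
After 11 (visit(Z)): cur=Z back=3 fwd=0
After 12 (back): cur=B back=2 fwd=1
After 13 (visit(J)): cur=J back=3 fwd=0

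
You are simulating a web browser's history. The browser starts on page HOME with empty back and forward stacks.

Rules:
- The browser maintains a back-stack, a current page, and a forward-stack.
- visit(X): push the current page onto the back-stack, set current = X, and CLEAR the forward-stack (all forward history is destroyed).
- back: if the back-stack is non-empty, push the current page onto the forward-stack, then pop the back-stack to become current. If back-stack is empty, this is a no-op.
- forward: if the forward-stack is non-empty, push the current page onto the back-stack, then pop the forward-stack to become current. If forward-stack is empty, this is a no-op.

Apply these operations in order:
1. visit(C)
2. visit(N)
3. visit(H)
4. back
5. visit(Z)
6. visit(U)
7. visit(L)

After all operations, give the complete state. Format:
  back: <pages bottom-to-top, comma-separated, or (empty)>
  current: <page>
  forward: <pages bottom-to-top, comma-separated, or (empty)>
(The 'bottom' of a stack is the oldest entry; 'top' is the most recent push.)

After 1 (visit(C)): cur=C back=1 fwd=0
After 2 (visit(N)): cur=N back=2 fwd=0
After 3 (visit(H)): cur=H back=3 fwd=0
After 4 (back): cur=N back=2 fwd=1
After 5 (visit(Z)): cur=Z back=3 fwd=0
After 6 (visit(U)): cur=U back=4 fwd=0
After 7 (visit(L)): cur=L back=5 fwd=0

Answer: back: HOME,C,N,Z,U
current: L
forward: (empty)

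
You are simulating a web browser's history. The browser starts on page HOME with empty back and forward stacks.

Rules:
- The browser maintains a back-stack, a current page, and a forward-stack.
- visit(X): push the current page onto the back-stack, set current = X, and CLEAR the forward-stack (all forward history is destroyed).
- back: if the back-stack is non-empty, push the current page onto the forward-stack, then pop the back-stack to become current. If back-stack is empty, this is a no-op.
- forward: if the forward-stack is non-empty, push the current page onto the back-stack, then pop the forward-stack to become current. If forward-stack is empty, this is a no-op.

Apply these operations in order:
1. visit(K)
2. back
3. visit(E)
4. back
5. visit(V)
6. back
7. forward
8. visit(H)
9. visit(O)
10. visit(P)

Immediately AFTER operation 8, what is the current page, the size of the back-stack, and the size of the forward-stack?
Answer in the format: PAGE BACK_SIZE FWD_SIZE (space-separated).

After 1 (visit(K)): cur=K back=1 fwd=0
After 2 (back): cur=HOME back=0 fwd=1
After 3 (visit(E)): cur=E back=1 fwd=0
After 4 (back): cur=HOME back=0 fwd=1
After 5 (visit(V)): cur=V back=1 fwd=0
After 6 (back): cur=HOME back=0 fwd=1
After 7 (forward): cur=V back=1 fwd=0
After 8 (visit(H)): cur=H back=2 fwd=0

H 2 0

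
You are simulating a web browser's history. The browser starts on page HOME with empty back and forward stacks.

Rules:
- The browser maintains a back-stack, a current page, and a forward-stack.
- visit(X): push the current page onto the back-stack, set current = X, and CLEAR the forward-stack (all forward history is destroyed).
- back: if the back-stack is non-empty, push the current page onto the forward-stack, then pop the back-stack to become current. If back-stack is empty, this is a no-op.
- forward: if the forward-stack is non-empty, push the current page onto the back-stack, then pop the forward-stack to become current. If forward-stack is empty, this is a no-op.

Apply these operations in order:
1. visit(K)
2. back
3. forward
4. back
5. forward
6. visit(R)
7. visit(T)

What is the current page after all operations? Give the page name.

After 1 (visit(K)): cur=K back=1 fwd=0
After 2 (back): cur=HOME back=0 fwd=1
After 3 (forward): cur=K back=1 fwd=0
After 4 (back): cur=HOME back=0 fwd=1
After 5 (forward): cur=K back=1 fwd=0
After 6 (visit(R)): cur=R back=2 fwd=0
After 7 (visit(T)): cur=T back=3 fwd=0

Answer: T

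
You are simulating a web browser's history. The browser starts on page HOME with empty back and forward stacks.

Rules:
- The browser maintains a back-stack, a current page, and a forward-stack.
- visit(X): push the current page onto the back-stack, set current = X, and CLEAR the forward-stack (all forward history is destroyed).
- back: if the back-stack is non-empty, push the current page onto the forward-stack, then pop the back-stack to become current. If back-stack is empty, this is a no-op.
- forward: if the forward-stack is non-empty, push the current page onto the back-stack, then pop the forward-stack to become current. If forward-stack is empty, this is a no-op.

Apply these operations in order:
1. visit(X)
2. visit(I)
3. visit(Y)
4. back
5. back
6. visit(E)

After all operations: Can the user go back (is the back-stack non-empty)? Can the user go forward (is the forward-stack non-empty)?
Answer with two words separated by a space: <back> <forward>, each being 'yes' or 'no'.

After 1 (visit(X)): cur=X back=1 fwd=0
After 2 (visit(I)): cur=I back=2 fwd=0
After 3 (visit(Y)): cur=Y back=3 fwd=0
After 4 (back): cur=I back=2 fwd=1
After 5 (back): cur=X back=1 fwd=2
After 6 (visit(E)): cur=E back=2 fwd=0

Answer: yes no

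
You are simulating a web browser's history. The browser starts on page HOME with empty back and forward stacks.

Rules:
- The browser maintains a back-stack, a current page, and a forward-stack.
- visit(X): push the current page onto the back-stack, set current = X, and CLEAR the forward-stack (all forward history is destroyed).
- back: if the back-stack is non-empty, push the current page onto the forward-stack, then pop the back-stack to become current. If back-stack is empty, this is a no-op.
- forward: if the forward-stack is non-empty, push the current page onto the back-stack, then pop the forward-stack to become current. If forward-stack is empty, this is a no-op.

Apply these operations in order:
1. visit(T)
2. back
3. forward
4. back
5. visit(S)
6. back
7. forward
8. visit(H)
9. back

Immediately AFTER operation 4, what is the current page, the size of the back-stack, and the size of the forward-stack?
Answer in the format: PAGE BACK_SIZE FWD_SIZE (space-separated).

After 1 (visit(T)): cur=T back=1 fwd=0
After 2 (back): cur=HOME back=0 fwd=1
After 3 (forward): cur=T back=1 fwd=0
After 4 (back): cur=HOME back=0 fwd=1

HOME 0 1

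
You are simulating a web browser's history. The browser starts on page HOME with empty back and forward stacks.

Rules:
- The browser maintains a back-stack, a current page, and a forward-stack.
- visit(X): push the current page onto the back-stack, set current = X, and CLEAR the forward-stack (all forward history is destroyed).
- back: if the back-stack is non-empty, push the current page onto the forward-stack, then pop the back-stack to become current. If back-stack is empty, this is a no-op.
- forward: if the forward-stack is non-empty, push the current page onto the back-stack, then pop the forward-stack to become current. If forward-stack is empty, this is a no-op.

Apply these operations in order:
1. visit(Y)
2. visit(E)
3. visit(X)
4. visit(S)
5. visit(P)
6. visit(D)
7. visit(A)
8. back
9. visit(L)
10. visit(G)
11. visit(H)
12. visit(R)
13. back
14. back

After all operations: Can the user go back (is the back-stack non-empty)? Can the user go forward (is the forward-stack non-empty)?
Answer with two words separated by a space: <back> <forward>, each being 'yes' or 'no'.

After 1 (visit(Y)): cur=Y back=1 fwd=0
After 2 (visit(E)): cur=E back=2 fwd=0
After 3 (visit(X)): cur=X back=3 fwd=0
After 4 (visit(S)): cur=S back=4 fwd=0
After 5 (visit(P)): cur=P back=5 fwd=0
After 6 (visit(D)): cur=D back=6 fwd=0
After 7 (visit(A)): cur=A back=7 fwd=0
After 8 (back): cur=D back=6 fwd=1
After 9 (visit(L)): cur=L back=7 fwd=0
After 10 (visit(G)): cur=G back=8 fwd=0
After 11 (visit(H)): cur=H back=9 fwd=0
After 12 (visit(R)): cur=R back=10 fwd=0
After 13 (back): cur=H back=9 fwd=1
After 14 (back): cur=G back=8 fwd=2

Answer: yes yes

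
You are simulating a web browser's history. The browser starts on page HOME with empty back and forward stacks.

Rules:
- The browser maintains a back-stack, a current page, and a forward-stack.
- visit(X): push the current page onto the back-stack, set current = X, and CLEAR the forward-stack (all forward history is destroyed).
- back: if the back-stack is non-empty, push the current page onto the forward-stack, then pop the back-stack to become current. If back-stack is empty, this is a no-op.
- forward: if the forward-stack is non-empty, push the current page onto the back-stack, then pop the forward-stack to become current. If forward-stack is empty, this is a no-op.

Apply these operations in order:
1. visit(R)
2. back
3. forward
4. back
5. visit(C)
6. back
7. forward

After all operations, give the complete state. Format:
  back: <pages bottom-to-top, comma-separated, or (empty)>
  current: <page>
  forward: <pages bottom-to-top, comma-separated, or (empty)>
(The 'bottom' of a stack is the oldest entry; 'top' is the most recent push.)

After 1 (visit(R)): cur=R back=1 fwd=0
After 2 (back): cur=HOME back=0 fwd=1
After 3 (forward): cur=R back=1 fwd=0
After 4 (back): cur=HOME back=0 fwd=1
After 5 (visit(C)): cur=C back=1 fwd=0
After 6 (back): cur=HOME back=0 fwd=1
After 7 (forward): cur=C back=1 fwd=0

Answer: back: HOME
current: C
forward: (empty)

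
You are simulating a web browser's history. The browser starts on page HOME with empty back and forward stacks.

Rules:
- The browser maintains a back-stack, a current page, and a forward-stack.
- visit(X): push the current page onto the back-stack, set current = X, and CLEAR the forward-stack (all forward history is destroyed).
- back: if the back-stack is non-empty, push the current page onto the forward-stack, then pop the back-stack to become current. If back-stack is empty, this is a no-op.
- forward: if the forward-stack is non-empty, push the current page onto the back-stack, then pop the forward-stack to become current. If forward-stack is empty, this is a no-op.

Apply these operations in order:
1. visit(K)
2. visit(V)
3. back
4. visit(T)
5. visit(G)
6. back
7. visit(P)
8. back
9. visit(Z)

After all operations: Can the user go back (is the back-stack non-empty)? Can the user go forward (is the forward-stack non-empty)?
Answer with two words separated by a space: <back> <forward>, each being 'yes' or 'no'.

After 1 (visit(K)): cur=K back=1 fwd=0
After 2 (visit(V)): cur=V back=2 fwd=0
After 3 (back): cur=K back=1 fwd=1
After 4 (visit(T)): cur=T back=2 fwd=0
After 5 (visit(G)): cur=G back=3 fwd=0
After 6 (back): cur=T back=2 fwd=1
After 7 (visit(P)): cur=P back=3 fwd=0
After 8 (back): cur=T back=2 fwd=1
After 9 (visit(Z)): cur=Z back=3 fwd=0

Answer: yes no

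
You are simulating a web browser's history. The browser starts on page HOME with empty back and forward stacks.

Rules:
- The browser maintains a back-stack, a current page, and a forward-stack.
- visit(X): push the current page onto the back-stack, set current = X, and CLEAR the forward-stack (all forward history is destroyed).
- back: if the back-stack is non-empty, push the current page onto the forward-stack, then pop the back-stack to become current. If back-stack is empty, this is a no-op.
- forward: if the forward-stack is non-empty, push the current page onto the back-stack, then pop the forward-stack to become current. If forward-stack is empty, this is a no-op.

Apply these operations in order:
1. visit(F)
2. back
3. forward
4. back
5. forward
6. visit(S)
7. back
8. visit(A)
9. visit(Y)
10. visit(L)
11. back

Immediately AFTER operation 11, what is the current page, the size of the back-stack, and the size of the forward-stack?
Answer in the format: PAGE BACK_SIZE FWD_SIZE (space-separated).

After 1 (visit(F)): cur=F back=1 fwd=0
After 2 (back): cur=HOME back=0 fwd=1
After 3 (forward): cur=F back=1 fwd=0
After 4 (back): cur=HOME back=0 fwd=1
After 5 (forward): cur=F back=1 fwd=0
After 6 (visit(S)): cur=S back=2 fwd=0
After 7 (back): cur=F back=1 fwd=1
After 8 (visit(A)): cur=A back=2 fwd=0
After 9 (visit(Y)): cur=Y back=3 fwd=0
After 10 (visit(L)): cur=L back=4 fwd=0
After 11 (back): cur=Y back=3 fwd=1

Y 3 1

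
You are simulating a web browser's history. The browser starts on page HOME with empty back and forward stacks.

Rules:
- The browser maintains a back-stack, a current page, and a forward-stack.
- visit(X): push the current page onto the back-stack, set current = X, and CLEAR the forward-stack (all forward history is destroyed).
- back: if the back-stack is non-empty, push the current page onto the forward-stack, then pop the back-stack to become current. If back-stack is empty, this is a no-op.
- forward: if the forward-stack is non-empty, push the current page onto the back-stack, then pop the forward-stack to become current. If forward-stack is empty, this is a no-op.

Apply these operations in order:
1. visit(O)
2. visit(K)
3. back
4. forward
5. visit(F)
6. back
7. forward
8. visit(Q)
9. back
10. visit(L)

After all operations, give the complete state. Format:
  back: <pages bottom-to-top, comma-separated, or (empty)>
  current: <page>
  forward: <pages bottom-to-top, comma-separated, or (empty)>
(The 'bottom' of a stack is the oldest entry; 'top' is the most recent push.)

Answer: back: HOME,O,K,F
current: L
forward: (empty)

Derivation:
After 1 (visit(O)): cur=O back=1 fwd=0
After 2 (visit(K)): cur=K back=2 fwd=0
After 3 (back): cur=O back=1 fwd=1
After 4 (forward): cur=K back=2 fwd=0
After 5 (visit(F)): cur=F back=3 fwd=0
After 6 (back): cur=K back=2 fwd=1
After 7 (forward): cur=F back=3 fwd=0
After 8 (visit(Q)): cur=Q back=4 fwd=0
After 9 (back): cur=F back=3 fwd=1
After 10 (visit(L)): cur=L back=4 fwd=0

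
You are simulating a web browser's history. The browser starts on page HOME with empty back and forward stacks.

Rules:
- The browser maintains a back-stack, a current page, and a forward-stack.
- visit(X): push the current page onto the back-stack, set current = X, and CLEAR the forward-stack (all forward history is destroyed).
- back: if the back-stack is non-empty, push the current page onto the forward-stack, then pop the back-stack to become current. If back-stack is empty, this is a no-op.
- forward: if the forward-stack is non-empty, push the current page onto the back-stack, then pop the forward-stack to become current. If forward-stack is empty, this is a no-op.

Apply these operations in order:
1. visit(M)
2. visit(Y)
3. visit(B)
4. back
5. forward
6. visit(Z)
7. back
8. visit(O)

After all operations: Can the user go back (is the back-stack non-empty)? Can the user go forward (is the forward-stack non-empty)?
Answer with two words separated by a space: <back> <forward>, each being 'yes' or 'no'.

Answer: yes no

Derivation:
After 1 (visit(M)): cur=M back=1 fwd=0
After 2 (visit(Y)): cur=Y back=2 fwd=0
After 3 (visit(B)): cur=B back=3 fwd=0
After 4 (back): cur=Y back=2 fwd=1
After 5 (forward): cur=B back=3 fwd=0
After 6 (visit(Z)): cur=Z back=4 fwd=0
After 7 (back): cur=B back=3 fwd=1
After 8 (visit(O)): cur=O back=4 fwd=0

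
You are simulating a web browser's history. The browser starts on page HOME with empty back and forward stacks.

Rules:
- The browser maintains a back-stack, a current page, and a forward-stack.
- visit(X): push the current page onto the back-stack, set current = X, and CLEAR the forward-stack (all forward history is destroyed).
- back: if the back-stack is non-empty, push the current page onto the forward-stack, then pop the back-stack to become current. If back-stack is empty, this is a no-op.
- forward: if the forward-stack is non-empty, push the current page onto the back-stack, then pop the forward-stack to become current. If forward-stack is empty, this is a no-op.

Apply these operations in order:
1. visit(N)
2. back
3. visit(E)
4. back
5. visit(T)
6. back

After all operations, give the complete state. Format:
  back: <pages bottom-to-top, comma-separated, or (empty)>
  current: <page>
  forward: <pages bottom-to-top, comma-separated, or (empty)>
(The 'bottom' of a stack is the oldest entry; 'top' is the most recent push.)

Answer: back: (empty)
current: HOME
forward: T

Derivation:
After 1 (visit(N)): cur=N back=1 fwd=0
After 2 (back): cur=HOME back=0 fwd=1
After 3 (visit(E)): cur=E back=1 fwd=0
After 4 (back): cur=HOME back=0 fwd=1
After 5 (visit(T)): cur=T back=1 fwd=0
After 6 (back): cur=HOME back=0 fwd=1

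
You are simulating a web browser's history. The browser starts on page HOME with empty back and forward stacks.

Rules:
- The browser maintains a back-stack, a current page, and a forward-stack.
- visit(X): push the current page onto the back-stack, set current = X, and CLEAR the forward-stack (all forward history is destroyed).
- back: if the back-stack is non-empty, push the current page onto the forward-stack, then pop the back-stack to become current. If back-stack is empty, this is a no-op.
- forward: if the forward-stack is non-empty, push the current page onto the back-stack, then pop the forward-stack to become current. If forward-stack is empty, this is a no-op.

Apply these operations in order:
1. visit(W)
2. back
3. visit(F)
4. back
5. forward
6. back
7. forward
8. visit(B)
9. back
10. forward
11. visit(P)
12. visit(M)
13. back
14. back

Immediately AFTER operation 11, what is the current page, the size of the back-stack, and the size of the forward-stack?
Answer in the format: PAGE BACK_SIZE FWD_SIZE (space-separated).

After 1 (visit(W)): cur=W back=1 fwd=0
After 2 (back): cur=HOME back=0 fwd=1
After 3 (visit(F)): cur=F back=1 fwd=0
After 4 (back): cur=HOME back=0 fwd=1
After 5 (forward): cur=F back=1 fwd=0
After 6 (back): cur=HOME back=0 fwd=1
After 7 (forward): cur=F back=1 fwd=0
After 8 (visit(B)): cur=B back=2 fwd=0
After 9 (back): cur=F back=1 fwd=1
After 10 (forward): cur=B back=2 fwd=0
After 11 (visit(P)): cur=P back=3 fwd=0

P 3 0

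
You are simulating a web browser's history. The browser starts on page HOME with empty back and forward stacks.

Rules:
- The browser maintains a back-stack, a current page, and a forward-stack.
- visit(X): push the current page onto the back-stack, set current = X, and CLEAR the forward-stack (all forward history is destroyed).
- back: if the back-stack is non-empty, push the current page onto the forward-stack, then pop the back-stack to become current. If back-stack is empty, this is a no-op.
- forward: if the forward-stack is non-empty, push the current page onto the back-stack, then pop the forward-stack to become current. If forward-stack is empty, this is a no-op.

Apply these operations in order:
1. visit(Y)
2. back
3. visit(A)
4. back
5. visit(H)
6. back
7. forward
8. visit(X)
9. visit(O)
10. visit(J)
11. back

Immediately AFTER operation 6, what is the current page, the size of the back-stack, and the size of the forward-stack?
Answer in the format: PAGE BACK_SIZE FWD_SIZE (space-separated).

After 1 (visit(Y)): cur=Y back=1 fwd=0
After 2 (back): cur=HOME back=0 fwd=1
After 3 (visit(A)): cur=A back=1 fwd=0
After 4 (back): cur=HOME back=0 fwd=1
After 5 (visit(H)): cur=H back=1 fwd=0
After 6 (back): cur=HOME back=0 fwd=1

HOME 0 1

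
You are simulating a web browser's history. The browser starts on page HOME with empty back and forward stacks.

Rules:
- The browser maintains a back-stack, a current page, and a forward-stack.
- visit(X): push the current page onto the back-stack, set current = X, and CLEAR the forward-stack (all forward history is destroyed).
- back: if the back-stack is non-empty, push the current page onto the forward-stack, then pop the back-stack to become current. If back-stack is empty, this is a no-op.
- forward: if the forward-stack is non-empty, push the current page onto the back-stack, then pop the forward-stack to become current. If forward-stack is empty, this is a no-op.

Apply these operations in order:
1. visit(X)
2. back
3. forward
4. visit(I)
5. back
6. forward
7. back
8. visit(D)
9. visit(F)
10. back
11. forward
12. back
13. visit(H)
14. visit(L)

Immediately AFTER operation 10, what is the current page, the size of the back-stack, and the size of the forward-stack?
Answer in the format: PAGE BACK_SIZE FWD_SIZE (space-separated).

After 1 (visit(X)): cur=X back=1 fwd=0
After 2 (back): cur=HOME back=0 fwd=1
After 3 (forward): cur=X back=1 fwd=0
After 4 (visit(I)): cur=I back=2 fwd=0
After 5 (back): cur=X back=1 fwd=1
After 6 (forward): cur=I back=2 fwd=0
After 7 (back): cur=X back=1 fwd=1
After 8 (visit(D)): cur=D back=2 fwd=0
After 9 (visit(F)): cur=F back=3 fwd=0
After 10 (back): cur=D back=2 fwd=1

D 2 1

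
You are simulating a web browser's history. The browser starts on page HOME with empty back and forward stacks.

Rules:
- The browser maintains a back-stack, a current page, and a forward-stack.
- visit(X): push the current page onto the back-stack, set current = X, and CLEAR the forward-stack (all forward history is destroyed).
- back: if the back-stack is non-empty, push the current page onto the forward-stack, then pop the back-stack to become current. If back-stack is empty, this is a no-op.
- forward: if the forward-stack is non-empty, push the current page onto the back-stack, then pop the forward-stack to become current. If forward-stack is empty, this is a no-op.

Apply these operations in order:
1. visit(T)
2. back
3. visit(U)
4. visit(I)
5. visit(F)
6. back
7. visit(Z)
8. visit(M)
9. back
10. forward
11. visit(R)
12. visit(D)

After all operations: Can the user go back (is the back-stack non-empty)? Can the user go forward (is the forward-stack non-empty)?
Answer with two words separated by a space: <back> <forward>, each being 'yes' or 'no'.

Answer: yes no

Derivation:
After 1 (visit(T)): cur=T back=1 fwd=0
After 2 (back): cur=HOME back=0 fwd=1
After 3 (visit(U)): cur=U back=1 fwd=0
After 4 (visit(I)): cur=I back=2 fwd=0
After 5 (visit(F)): cur=F back=3 fwd=0
After 6 (back): cur=I back=2 fwd=1
After 7 (visit(Z)): cur=Z back=3 fwd=0
After 8 (visit(M)): cur=M back=4 fwd=0
After 9 (back): cur=Z back=3 fwd=1
After 10 (forward): cur=M back=4 fwd=0
After 11 (visit(R)): cur=R back=5 fwd=0
After 12 (visit(D)): cur=D back=6 fwd=0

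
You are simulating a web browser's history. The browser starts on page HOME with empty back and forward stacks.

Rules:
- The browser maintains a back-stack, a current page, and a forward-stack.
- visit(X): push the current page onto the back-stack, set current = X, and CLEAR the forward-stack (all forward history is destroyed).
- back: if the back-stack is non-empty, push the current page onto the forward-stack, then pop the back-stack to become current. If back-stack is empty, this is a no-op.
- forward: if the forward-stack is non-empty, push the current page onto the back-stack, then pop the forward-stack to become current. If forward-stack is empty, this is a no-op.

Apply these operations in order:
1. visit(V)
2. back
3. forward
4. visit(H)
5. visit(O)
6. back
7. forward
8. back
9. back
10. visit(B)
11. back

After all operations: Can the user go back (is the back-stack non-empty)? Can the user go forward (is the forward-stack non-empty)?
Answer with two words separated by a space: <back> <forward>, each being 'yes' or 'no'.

Answer: yes yes

Derivation:
After 1 (visit(V)): cur=V back=1 fwd=0
After 2 (back): cur=HOME back=0 fwd=1
After 3 (forward): cur=V back=1 fwd=0
After 4 (visit(H)): cur=H back=2 fwd=0
After 5 (visit(O)): cur=O back=3 fwd=0
After 6 (back): cur=H back=2 fwd=1
After 7 (forward): cur=O back=3 fwd=0
After 8 (back): cur=H back=2 fwd=1
After 9 (back): cur=V back=1 fwd=2
After 10 (visit(B)): cur=B back=2 fwd=0
After 11 (back): cur=V back=1 fwd=1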